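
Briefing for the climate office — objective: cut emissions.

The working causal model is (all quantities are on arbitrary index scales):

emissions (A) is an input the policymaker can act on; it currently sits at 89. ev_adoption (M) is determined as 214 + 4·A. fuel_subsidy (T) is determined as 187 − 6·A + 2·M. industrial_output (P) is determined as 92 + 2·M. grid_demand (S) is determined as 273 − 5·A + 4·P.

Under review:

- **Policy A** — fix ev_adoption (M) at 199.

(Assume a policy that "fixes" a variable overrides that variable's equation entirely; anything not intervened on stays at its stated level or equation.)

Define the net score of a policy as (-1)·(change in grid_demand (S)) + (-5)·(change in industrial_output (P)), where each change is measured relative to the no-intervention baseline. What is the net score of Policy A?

Baseline:
  A = 89
  M = 214 + 4·89 = 570
  P = 92 + 2·570 = 1232
  S = 273 − 5·89 + 4·1232 = 4756
Policy A (M := 199):
  A = 89
  M = 199
  P = 92 + 2·199 = 490
  S = 273 − 5·89 + 4·490 = 1788
ΔS = 1788 − 4756 = -2968; ΔP = 490 − 1232 = -742
Score = (-1)·(-2968) + (-5)·(-742) = 6678

6678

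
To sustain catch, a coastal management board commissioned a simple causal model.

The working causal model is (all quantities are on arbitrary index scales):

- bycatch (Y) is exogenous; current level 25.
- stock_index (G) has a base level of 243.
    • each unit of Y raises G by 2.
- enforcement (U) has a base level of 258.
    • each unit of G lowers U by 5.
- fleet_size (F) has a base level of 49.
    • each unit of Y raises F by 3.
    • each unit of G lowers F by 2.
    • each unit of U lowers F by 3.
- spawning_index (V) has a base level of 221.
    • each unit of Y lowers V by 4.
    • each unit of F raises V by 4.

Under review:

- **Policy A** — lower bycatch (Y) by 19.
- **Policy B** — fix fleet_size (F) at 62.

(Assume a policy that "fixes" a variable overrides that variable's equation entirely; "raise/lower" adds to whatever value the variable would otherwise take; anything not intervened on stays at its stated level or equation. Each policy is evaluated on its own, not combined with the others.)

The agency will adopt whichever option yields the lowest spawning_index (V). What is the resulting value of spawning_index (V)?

Policy A (Y − 19):
  Y = 25 − 19 = 6
  G = 243 + 2·6 = 255
  U = 258 − 5·255 = -1017
  F = 49 + 3·6 − 2·255 − 3·(-1017) = 2608
  V = 221 − 4·6 + 4·2608 = 10629
Policy B (F := 62):
  Y = 25
  G = 243 + 2·25 = 293
  U = 258 − 5·293 = -1207
  F = 62
  V = 221 − 4·25 + 4·62 = 369
Comparing — Policy A: V=10629, Policy B: V=369. Lowest is 369 (Policy B).

369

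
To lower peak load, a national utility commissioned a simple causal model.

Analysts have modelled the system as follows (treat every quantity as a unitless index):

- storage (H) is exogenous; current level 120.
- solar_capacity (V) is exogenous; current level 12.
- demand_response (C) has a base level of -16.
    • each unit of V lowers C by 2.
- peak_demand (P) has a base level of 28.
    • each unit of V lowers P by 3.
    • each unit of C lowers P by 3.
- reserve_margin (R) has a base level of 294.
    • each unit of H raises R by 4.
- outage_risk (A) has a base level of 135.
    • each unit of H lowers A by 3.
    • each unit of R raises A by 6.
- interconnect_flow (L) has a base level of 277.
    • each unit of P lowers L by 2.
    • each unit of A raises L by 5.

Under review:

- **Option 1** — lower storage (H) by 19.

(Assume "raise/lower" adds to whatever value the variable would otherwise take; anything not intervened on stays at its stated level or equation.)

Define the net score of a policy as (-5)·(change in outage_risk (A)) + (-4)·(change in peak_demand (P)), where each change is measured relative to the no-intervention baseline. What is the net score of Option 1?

Baseline:
  H = 120
  V = 12
  C = -16 − 2·12 = -40
  P = 28 − 3·12 − 3·(-40) = 112
  R = 294 + 4·120 = 774
  A = 135 − 3·120 + 6·774 = 4419
Option 1 (H − 19):
  H = 120 − 19 = 101
  V = 12
  C = -16 − 2·12 = -40
  P = 28 − 3·12 − 3·(-40) = 112
  R = 294 + 4·101 = 698
  A = 135 − 3·101 + 6·698 = 4020
ΔA = 4020 − 4419 = -399; ΔP = 112 − 112 = 0
Score = (-5)·(-399) + (-4)·0 = 1995

1995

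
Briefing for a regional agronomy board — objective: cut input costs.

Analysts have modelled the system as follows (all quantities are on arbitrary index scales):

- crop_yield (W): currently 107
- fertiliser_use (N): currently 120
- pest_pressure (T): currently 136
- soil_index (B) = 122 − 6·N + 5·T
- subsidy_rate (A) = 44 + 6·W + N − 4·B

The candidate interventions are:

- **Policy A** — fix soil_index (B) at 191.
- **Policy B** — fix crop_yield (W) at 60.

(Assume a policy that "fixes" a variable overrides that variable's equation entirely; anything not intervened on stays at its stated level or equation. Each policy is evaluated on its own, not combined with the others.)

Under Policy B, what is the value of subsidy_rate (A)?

Policy B (W := 60):
  W = 60
  N = 120
  T = 136
  B = 122 − 6·120 + 5·136 = 82
  A = 44 + 6·60 + 120 − 4·82 = 196

196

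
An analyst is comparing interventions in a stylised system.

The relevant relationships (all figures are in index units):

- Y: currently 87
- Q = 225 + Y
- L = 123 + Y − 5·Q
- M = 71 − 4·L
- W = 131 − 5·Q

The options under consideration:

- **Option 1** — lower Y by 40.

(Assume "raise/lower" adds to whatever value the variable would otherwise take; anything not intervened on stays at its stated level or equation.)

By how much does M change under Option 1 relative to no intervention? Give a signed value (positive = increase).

-640

Baseline:
  Y = 87
  Q = 225 + 87 = 312
  L = 123 + 87 − 5·312 = -1350
  M = 71 − 4·(-1350) = 5471
Option 1 (Y − 40):
  Y = 87 − 40 = 47
  Q = 225 + 47 = 272
  L = 123 + 47 − 5·272 = -1190
  M = 71 − 4·(-1190) = 4831
Change in M: 4831 − 5471 = -640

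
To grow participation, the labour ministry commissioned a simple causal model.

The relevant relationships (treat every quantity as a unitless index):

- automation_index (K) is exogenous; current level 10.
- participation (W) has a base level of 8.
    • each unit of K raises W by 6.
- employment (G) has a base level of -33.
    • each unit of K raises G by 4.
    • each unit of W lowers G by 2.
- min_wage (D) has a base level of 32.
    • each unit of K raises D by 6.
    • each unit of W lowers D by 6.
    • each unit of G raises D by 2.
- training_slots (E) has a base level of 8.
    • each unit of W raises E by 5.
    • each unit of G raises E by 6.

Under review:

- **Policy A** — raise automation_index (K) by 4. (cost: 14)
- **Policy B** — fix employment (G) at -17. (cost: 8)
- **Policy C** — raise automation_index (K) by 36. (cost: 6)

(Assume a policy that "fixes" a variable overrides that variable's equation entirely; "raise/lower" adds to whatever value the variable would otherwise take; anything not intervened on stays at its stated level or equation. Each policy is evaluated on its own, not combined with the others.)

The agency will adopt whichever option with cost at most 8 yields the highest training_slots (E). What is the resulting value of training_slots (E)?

246

Policy B (G := -17):
  K = 10
  W = 8 + 6·10 = 68
  G = -17
  E = 8 + 5·68 + 6·(-17) = 246
Policy C (K + 36):
  K = 10 + 36 = 46
  W = 8 + 6·46 = 284
  G = -33 + 4·46 − 2·284 = -417
  E = 8 + 5·284 + 6·(-417) = -1074
Comparing — Policy B: E=246, Policy C: E=-1074. Highest is 246 (Policy B).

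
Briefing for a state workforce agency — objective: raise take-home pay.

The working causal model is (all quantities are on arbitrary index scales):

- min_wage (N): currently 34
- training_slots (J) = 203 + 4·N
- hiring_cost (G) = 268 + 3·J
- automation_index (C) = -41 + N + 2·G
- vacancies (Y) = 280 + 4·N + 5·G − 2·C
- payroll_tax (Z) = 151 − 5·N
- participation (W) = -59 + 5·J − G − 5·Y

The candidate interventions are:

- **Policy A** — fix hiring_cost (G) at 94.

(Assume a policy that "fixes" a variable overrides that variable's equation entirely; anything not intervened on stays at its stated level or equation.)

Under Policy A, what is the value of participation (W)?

-1078

Policy A (G := 94):
  N = 34
  J = 203 + 4·34 = 339
  G = 94
  C = -41 + 34 + 2·94 = 181
  Y = 280 + 4·34 + 5·94 − 2·181 = 524
  W = -59 + 5·339 − 94 − 5·524 = -1078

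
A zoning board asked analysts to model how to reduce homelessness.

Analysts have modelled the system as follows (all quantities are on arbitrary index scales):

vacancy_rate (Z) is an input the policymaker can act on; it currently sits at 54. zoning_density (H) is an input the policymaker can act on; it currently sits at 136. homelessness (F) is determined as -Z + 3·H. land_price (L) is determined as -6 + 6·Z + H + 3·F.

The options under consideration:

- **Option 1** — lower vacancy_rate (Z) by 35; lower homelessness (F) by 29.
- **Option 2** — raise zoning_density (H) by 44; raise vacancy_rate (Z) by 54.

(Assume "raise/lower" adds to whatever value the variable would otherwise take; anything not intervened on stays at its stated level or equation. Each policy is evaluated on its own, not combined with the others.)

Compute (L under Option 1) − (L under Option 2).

-794

Option 1 (Z − 35, F − 29):
  Z = 54 − 35 = 19
  H = 136
  F = 0 − 19 + 3·136 (−29 from intervention) = 360
  L = -6 + 6·19 + 136 + 3·360 = 1324
Option 2 (H + 44, Z + 54):
  Z = 54 + 54 = 108
  H = 136 + 44 = 180
  F = 0 − 108 + 3·180 = 432
  L = -6 + 6·108 + 180 + 3·432 = 2118
L: 1324 − 2118 = -794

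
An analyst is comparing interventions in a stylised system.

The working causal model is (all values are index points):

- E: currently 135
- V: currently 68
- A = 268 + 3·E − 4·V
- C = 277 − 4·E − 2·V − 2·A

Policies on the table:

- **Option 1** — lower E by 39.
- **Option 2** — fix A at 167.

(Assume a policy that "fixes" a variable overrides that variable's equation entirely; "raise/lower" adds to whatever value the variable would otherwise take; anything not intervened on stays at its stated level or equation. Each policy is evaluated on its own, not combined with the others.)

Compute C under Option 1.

Option 1 (E − 39):
  E = 135 − 39 = 96
  V = 68
  A = 268 + 3·96 − 4·68 = 284
  C = 277 − 4·96 − 2·68 − 2·284 = -811

-811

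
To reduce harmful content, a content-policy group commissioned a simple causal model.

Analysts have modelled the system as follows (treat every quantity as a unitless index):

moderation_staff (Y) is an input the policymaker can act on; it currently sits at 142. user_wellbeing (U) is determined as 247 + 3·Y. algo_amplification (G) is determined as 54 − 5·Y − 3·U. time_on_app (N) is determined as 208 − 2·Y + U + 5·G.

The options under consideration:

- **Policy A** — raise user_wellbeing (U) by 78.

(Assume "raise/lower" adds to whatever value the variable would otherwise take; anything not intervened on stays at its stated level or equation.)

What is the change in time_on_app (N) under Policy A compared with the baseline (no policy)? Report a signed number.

Baseline:
  Y = 142
  U = 247 + 3·142 = 673
  G = 54 − 5·142 − 3·673 = -2675
  N = 208 − 2·142 + 673 + 5·(-2675) = -12778
Policy A (U + 78):
  Y = 142
  U = 247 + 3·142 (+78 from intervention) = 751
  G = 54 − 5·142 − 3·751 = -2909
  N = 208 − 2·142 + 751 + 5·(-2909) = -13870
Change in N: -13870 − (-12778) = -1092

-1092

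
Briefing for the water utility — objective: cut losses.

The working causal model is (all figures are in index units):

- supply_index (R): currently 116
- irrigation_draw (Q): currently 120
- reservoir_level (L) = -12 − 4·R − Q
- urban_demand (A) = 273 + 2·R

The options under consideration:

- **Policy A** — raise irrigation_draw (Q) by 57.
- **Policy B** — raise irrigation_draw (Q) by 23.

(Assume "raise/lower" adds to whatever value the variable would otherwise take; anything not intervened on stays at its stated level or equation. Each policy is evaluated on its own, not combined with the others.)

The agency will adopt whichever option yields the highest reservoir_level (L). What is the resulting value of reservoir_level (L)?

Policy A (Q + 57):
  R = 116
  Q = 120 + 57 = 177
  L = -12 − 4·116 − 177 = -653
Policy B (Q + 23):
  R = 116
  Q = 120 + 23 = 143
  L = -12 − 4·116 − 143 = -619
Comparing — Policy A: L=-653, Policy B: L=-619. Highest is -619 (Policy B).

-619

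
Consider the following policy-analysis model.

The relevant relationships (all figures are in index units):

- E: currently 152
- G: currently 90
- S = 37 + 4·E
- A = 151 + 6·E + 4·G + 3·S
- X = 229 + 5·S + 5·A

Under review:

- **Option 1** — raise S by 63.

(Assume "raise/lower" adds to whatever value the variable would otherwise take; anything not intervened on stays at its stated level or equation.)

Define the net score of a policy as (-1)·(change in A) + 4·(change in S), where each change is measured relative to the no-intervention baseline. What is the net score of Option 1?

63

Baseline:
  E = 152
  G = 90
  S = 37 + 4·152 = 645
  A = 151 + 6·152 + 4·90 + 3·645 = 3358
Option 1 (S + 63):
  E = 152
  G = 90
  S = 37 + 4·152 (+63 from intervention) = 708
  A = 151 + 6·152 + 4·90 + 3·708 = 3547
ΔA = 3547 − 3358 = 189; ΔS = 708 − 645 = 63
Score = (-1)·189 + 4·63 = 63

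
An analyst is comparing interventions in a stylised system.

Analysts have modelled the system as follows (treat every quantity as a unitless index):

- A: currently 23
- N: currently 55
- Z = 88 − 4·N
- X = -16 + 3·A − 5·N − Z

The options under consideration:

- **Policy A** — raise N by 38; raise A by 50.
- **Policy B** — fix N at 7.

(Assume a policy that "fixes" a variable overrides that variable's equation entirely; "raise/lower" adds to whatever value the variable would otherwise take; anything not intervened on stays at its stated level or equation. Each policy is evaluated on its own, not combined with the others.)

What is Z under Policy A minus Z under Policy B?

Policy A (N + 38, A + 50):
  N = 55 + 38 = 93
  Z = 88 − 4·93 = -284
Policy B (N := 7):
  N = 7
  Z = 88 − 4·7 = 60
Z: -284 − 60 = -344

-344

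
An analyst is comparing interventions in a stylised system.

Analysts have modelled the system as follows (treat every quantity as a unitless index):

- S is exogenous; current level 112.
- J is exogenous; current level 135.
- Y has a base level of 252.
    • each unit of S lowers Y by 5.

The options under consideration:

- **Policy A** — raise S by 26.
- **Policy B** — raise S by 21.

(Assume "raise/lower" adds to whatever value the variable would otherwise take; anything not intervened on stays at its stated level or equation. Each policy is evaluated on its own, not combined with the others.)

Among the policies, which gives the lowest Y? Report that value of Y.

-438

Policy A (S + 26):
  S = 112 + 26 = 138
  Y = 252 − 5·138 = -438
Policy B (S + 21):
  S = 112 + 21 = 133
  Y = 252 − 5·133 = -413
Comparing — Policy A: Y=-438, Policy B: Y=-413. Lowest is -438 (Policy A).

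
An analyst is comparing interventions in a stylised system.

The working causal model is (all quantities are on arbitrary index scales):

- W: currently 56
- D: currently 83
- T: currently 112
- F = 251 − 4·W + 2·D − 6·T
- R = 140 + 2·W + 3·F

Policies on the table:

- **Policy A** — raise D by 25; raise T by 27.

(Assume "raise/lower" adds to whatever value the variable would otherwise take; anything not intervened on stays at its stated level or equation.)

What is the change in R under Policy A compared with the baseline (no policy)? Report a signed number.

-336

Baseline:
  W = 56
  D = 83
  T = 112
  F = 251 − 4·56 + 2·83 − 6·112 = -479
  R = 140 + 2·56 + 3·(-479) = -1185
Policy A (D + 25, T + 27):
  W = 56
  D = 83 + 25 = 108
  T = 112 + 27 = 139
  F = 251 − 4·56 + 2·108 − 6·139 = -591
  R = 140 + 2·56 + 3·(-591) = -1521
Change in R: -1521 − (-1185) = -336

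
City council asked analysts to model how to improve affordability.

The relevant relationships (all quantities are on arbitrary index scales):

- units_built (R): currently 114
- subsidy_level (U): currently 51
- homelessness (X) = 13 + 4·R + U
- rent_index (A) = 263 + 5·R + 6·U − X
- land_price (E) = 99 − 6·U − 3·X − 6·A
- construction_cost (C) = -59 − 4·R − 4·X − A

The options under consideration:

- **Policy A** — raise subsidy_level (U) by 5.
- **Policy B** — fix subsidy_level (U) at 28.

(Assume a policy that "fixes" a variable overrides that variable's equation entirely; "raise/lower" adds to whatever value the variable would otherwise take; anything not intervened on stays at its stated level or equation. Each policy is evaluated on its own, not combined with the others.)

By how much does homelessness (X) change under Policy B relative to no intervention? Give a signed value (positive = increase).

Baseline:
  R = 114
  U = 51
  X = 13 + 4·114 + 51 = 520
Policy B (U := 28):
  R = 114
  U = 28
  X = 13 + 4·114 + 28 = 497
Change in X: 497 − 520 = -23

-23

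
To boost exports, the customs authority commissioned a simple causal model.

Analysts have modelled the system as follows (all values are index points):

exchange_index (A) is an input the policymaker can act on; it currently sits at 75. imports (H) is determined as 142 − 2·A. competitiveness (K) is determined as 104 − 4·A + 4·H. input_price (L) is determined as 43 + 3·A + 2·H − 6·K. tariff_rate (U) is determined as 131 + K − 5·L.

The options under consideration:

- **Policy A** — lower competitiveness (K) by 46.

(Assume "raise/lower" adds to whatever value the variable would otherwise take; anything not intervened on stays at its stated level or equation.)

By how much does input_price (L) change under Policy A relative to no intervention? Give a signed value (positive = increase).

Baseline:
  A = 75
  H = 142 − 2·75 = -8
  K = 104 − 4·75 + 4·(-8) = -228
  L = 43 + 3·75 + 2·(-8) − 6·(-228) = 1620
Policy A (K − 46):
  A = 75
  H = 142 − 2·75 = -8
  K = 104 − 4·75 + 4·(-8) (−46 from intervention) = -274
  L = 43 + 3·75 + 2·(-8) − 6·(-274) = 1896
Change in L: 1896 − 1620 = 276

276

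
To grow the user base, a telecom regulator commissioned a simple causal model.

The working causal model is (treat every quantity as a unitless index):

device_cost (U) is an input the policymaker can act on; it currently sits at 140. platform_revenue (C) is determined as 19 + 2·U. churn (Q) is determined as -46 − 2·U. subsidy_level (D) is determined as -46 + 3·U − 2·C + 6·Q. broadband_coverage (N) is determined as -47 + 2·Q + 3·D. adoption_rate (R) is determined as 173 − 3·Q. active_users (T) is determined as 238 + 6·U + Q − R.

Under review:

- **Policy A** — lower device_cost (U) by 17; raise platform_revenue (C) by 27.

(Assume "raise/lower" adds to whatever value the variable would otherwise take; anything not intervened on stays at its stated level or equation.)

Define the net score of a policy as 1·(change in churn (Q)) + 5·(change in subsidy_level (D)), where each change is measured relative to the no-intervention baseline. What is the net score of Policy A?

Baseline:
  U = 140
  C = 19 + 2·140 = 299
  Q = -46 − 2·140 = -326
  D = -46 + 3·140 − 2·299 + 6·(-326) = -2180
Policy A (U − 17, C + 27):
  U = 140 − 17 = 123
  C = 19 + 2·123 (+27 from intervention) = 292
  Q = -46 − 2·123 = -292
  D = -46 + 3·123 − 2·292 + 6·(-292) = -2013
ΔQ = -292 − (-326) = 34; ΔD = -2013 − (-2180) = 167
Score = 1·34 + 5·167 = 869

869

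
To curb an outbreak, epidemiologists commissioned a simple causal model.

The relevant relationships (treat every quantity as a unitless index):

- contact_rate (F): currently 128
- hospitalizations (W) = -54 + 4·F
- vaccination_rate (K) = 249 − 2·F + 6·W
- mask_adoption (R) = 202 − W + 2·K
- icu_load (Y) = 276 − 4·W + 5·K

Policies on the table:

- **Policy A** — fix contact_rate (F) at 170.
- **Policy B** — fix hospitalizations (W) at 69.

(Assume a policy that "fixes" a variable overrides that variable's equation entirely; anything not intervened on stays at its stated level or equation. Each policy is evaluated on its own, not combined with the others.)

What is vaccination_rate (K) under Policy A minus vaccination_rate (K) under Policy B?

3258

Policy A (F := 170):
  F = 170
  W = -54 + 4·170 = 626
  K = 249 − 2·170 + 6·626 = 3665
Policy B (W := 69):
  F = 128
  W = 69
  K = 249 − 2·128 + 6·69 = 407
K: 3665 − 407 = 3258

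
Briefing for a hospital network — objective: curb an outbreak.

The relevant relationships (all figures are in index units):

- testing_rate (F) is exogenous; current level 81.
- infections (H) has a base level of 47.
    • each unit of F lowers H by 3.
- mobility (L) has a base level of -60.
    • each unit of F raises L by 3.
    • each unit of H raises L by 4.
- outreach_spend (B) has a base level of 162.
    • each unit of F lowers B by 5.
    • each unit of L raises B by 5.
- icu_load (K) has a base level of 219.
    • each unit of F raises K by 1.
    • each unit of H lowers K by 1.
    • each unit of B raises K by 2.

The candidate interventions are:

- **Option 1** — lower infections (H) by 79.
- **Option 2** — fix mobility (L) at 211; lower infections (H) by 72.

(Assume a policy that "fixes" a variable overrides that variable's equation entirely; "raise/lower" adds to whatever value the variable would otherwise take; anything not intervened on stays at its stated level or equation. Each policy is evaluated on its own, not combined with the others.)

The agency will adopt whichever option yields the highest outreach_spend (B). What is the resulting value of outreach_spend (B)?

812

Option 1 (H − 79):
  F = 81
  H = 47 − 3·81 (−79 from intervention) = -275
  L = -60 + 3·81 + 4·(-275) = -917
  B = 162 − 5·81 + 5·(-917) = -4828
Option 2 (L := 211, H − 72):
  F = 81
  H = 47 − 3·81 (−72 from intervention) = -268
  L = 211
  B = 162 − 5·81 + 5·211 = 812
Comparing — Option 1: B=-4828, Option 2: B=812. Highest is 812 (Option 2).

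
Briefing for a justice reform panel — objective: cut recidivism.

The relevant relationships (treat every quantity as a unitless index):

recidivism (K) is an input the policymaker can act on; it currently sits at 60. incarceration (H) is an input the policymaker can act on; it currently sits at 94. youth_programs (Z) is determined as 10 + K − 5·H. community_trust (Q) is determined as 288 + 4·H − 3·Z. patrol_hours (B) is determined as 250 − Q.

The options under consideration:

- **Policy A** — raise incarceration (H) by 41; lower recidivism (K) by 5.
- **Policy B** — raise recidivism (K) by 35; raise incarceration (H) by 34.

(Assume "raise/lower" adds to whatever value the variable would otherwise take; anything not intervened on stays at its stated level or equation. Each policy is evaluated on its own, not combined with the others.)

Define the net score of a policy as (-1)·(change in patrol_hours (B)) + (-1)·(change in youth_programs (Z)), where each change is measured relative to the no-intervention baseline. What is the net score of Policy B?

Baseline:
  K = 60
  H = 94
  Z = 10 + 60 − 5·94 = -400
  Q = 288 + 4·94 − 3·(-400) = 1864
  B = 250 − 1864 = -1614
Policy B (K + 35, H + 34):
  K = 60 + 35 = 95
  H = 94 + 34 = 128
  Z = 10 + 95 − 5·128 = -535
  Q = 288 + 4·128 − 3·(-535) = 2405
  B = 250 − 2405 = -2155
ΔB = -2155 − (-1614) = -541; ΔZ = -535 − (-400) = -135
Score = (-1)·(-541) + (-1)·(-135) = 676

676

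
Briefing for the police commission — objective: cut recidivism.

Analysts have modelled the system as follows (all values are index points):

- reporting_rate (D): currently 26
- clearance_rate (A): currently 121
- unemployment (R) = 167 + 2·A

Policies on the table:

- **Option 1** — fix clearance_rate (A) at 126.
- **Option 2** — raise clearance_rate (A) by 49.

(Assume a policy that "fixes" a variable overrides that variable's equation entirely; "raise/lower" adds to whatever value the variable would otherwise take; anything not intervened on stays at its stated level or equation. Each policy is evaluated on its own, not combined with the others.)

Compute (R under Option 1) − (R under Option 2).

Option 1 (A := 126):
  A = 126
  R = 167 + 2·126 = 419
Option 2 (A + 49):
  A = 121 + 49 = 170
  R = 167 + 2·170 = 507
R: 419 − 507 = -88

-88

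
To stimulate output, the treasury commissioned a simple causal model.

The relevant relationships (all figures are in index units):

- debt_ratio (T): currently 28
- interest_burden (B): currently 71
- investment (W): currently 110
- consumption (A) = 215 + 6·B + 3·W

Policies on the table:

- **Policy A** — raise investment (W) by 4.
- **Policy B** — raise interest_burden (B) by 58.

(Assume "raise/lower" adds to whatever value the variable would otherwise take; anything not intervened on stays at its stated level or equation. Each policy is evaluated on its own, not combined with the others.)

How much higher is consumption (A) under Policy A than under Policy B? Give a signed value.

Policy A (W + 4):
  B = 71
  W = 110 + 4 = 114
  A = 215 + 6·71 + 3·114 = 983
Policy B (B + 58):
  B = 71 + 58 = 129
  W = 110
  A = 215 + 6·129 + 3·110 = 1319
A: 983 − 1319 = -336

-336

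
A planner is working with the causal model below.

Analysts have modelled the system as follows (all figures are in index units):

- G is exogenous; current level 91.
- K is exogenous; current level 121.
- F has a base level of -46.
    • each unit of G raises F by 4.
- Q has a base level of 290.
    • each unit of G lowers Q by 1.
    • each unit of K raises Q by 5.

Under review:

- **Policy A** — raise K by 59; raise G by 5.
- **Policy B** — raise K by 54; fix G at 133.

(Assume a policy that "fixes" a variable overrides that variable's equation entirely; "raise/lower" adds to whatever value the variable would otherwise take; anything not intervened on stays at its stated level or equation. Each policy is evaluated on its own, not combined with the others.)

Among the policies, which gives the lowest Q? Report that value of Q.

1032

Policy A (K + 59, G + 5):
  G = 91 + 5 = 96
  K = 121 + 59 = 180
  Q = 290 − 96 + 5·180 = 1094
Policy B (K + 54, G := 133):
  G = 133
  K = 121 + 54 = 175
  Q = 290 − 133 + 5·175 = 1032
Comparing — Policy A: Q=1094, Policy B: Q=1032. Lowest is 1032 (Policy B).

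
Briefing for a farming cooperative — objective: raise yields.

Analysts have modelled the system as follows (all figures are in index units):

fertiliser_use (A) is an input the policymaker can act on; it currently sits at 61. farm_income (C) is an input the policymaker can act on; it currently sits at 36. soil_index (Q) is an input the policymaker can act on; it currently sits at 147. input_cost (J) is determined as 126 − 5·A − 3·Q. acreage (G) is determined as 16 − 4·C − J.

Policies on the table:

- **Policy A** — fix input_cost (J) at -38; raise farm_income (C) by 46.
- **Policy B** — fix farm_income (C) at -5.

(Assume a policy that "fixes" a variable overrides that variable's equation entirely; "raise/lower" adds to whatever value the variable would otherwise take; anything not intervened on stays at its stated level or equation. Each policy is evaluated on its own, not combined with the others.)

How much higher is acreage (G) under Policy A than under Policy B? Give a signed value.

Policy A (J := -38, C + 46):
  A = 61
  C = 36 + 46 = 82
  Q = 147
  J = -38
  G = 16 − 4·82 − (-38) = -274
Policy B (C := -5):
  A = 61
  C = -5
  Q = 147
  J = 126 − 5·61 − 3·147 = -620
  G = 16 − 4·(-5) − (-620) = 656
G: -274 − 656 = -930

-930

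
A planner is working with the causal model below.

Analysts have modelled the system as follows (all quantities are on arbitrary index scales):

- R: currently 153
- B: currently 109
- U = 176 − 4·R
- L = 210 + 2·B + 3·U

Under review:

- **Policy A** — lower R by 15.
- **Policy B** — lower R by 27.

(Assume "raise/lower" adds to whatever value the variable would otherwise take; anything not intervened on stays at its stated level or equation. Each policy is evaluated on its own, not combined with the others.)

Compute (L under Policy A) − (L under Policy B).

-144

Policy A (R − 15):
  R = 153 − 15 = 138
  B = 109
  U = 176 − 4·138 = -376
  L = 210 + 2·109 + 3·(-376) = -700
Policy B (R − 27):
  R = 153 − 27 = 126
  B = 109
  U = 176 − 4·126 = -328
  L = 210 + 2·109 + 3·(-328) = -556
L: -700 − (-556) = -144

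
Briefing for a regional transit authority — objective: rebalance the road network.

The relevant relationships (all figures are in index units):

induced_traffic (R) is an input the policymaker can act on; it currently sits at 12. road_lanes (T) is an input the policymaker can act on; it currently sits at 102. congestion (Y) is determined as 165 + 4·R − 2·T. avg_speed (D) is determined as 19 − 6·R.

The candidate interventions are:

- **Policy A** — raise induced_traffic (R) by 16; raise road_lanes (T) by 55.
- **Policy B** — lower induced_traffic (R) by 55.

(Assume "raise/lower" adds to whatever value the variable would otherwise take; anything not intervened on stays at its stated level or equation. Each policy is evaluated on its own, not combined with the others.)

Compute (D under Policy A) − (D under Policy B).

Policy A (R + 16, T + 55):
  R = 12 + 16 = 28
  D = 19 − 6·28 = -149
Policy B (R − 55):
  R = 12 − 55 = -43
  D = 19 − 6·(-43) = 277
D: -149 − 277 = -426

-426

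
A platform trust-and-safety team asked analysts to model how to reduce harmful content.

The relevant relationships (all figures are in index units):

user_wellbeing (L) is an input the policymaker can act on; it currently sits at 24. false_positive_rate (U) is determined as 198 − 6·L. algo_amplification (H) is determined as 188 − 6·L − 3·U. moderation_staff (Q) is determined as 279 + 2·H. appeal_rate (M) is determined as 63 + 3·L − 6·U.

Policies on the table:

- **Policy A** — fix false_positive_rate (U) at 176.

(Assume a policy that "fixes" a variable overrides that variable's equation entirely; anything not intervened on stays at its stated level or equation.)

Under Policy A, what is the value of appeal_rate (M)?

-921

Policy A (U := 176):
  L = 24
  U = 176
  M = 63 + 3·24 − 6·176 = -921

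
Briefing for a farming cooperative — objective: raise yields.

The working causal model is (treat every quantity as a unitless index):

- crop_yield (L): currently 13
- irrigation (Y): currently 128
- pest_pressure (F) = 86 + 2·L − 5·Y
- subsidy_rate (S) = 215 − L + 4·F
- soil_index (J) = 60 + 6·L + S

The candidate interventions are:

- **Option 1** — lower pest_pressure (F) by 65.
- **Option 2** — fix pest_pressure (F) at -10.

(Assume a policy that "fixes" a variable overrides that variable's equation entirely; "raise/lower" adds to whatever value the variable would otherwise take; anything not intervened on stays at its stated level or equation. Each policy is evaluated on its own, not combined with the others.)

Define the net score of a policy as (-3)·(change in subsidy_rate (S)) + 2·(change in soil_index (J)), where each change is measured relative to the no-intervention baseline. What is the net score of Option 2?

-2072

Baseline:
  L = 13
  Y = 128
  F = 86 + 2·13 − 5·128 = -528
  S = 215 − 13 + 4·(-528) = -1910
  J = 60 + 6·13 + (-1910) = -1772
Option 2 (F := -10):
  L = 13
  Y = 128
  F = -10
  S = 215 − 13 + 4·(-10) = 162
  J = 60 + 6·13 + 162 = 300
ΔS = 162 − (-1910) = 2072; ΔJ = 300 − (-1772) = 2072
Score = (-3)·2072 + 2·2072 = -2072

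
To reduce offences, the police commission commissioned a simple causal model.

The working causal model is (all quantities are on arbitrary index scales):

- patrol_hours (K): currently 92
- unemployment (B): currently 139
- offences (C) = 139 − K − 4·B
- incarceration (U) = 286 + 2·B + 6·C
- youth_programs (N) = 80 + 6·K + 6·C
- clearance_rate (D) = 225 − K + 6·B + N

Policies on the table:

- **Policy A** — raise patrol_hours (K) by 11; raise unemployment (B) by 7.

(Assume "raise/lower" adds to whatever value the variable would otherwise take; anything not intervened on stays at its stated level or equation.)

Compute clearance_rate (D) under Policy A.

-1592

Policy A (K + 11, B + 7):
  K = 92 + 11 = 103
  B = 139 + 7 = 146
  C = 139 − 103 − 4·146 = -548
  N = 80 + 6·103 + 6·(-548) = -2590
  D = 225 − 103 + 6·146 + (-2590) = -1592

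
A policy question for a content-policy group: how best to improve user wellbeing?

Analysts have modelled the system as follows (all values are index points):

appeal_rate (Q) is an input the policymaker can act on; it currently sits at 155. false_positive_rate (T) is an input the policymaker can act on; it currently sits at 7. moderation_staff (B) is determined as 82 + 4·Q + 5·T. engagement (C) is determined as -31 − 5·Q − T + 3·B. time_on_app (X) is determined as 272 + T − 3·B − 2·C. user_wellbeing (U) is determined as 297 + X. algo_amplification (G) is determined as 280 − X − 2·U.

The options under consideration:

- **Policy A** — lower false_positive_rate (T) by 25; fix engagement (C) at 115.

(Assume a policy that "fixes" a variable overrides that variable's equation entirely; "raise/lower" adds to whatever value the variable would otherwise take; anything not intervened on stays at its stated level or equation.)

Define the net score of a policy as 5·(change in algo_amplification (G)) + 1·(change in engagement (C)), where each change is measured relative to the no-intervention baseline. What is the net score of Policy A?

Baseline:
  Q = 155
  T = 7
  B = 82 + 4·155 + 5·7 = 737
  C = -31 − 5·155 − 7 + 3·737 = 1398
  X = 272 + 7 − 3·737 − 2·1398 = -4728
  U = 297 + (-4728) = -4431
  G = 280 − (-4728) − 2·(-4431) = 13870
Policy A (T − 25, C := 115):
  Q = 155
  T = 7 − 25 = -18
  B = 82 + 4·155 + 5·(-18) = 612
  C = 115
  X = 272 + (-18) − 3·612 − 2·115 = -1812
  U = 297 + (-1812) = -1515
  G = 280 − (-1812) − 2·(-1515) = 5122
ΔG = 5122 − 13870 = -8748; ΔC = 115 − 1398 = -1283
Score = 5·(-8748) + 1·(-1283) = -45023

-45023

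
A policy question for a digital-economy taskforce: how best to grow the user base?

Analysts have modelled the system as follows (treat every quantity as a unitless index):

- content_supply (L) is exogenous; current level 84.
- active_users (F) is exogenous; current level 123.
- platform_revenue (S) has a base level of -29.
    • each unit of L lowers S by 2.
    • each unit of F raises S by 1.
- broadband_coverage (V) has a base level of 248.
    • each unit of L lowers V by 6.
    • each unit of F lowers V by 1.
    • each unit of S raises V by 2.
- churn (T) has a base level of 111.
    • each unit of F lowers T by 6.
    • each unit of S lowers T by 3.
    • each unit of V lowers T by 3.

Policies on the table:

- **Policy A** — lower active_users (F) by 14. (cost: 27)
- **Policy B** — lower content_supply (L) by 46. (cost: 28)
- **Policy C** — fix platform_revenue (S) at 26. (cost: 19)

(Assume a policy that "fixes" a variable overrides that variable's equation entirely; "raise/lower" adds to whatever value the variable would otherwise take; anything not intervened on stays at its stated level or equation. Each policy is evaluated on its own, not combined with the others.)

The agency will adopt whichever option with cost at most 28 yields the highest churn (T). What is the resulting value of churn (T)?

Policy A (F − 14):
  L = 84
  F = 123 − 14 = 109
  S = -29 − 2·84 + 109 = -88
  V = 248 − 6·84 − 109 + 2·(-88) = -541
  T = 111 − 6·109 − 3·(-88) − 3·(-541) = 1344
Policy B (L − 46):
  L = 84 − 46 = 38
  F = 123
  S = -29 − 2·38 + 123 = 18
  V = 248 − 6·38 − 123 + 2·18 = -67
  T = 111 − 6·123 − 3·18 − 3·(-67) = -480
Policy C (S := 26):
  L = 84
  F = 123
  S = 26
  V = 248 − 6·84 − 123 + 2·26 = -327
  T = 111 − 6·123 − 3·26 − 3·(-327) = 276
Comparing — Policy A: T=1344, Policy B: T=-480, Policy C: T=276. Highest is 1344 (Policy A).

1344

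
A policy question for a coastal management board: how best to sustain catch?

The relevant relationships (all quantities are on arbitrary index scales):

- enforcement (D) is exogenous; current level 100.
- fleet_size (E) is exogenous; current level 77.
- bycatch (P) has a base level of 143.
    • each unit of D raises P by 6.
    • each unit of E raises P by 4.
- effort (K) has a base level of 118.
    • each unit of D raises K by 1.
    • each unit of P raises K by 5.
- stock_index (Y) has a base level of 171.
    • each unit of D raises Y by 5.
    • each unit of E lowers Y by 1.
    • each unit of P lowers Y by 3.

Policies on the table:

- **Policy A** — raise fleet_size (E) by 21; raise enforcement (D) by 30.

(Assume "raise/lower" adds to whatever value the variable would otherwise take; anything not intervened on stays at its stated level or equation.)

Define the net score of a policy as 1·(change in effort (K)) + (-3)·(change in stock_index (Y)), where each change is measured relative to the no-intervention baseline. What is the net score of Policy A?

3339

Baseline:
  D = 100
  E = 77
  P = 143 + 6·100 + 4·77 = 1051
  K = 118 + 100 + 5·1051 = 5473
  Y = 171 + 5·100 − 77 − 3·1051 = -2559
Policy A (E + 21, D + 30):
  D = 100 + 30 = 130
  E = 77 + 21 = 98
  P = 143 + 6·130 + 4·98 = 1315
  K = 118 + 130 + 5·1315 = 6823
  Y = 171 + 5·130 − 98 − 3·1315 = -3222
ΔK = 6823 − 5473 = 1350; ΔY = -3222 − (-2559) = -663
Score = 1·1350 + (-3)·(-663) = 3339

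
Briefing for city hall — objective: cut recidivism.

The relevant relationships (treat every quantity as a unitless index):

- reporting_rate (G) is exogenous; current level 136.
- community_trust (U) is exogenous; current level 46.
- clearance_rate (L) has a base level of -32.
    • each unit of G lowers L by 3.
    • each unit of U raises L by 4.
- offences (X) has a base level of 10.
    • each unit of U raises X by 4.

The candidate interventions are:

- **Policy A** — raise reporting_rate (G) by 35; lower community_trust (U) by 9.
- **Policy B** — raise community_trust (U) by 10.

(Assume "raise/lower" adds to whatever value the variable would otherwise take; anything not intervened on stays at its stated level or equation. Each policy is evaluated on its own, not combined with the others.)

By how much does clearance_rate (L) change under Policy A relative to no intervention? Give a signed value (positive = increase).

-141

Baseline:
  G = 136
  U = 46
  L = -32 − 3·136 + 4·46 = -256
Policy A (G + 35, U − 9):
  G = 136 + 35 = 171
  U = 46 − 9 = 37
  L = -32 − 3·171 + 4·37 = -397
Change in L: -397 − (-256) = -141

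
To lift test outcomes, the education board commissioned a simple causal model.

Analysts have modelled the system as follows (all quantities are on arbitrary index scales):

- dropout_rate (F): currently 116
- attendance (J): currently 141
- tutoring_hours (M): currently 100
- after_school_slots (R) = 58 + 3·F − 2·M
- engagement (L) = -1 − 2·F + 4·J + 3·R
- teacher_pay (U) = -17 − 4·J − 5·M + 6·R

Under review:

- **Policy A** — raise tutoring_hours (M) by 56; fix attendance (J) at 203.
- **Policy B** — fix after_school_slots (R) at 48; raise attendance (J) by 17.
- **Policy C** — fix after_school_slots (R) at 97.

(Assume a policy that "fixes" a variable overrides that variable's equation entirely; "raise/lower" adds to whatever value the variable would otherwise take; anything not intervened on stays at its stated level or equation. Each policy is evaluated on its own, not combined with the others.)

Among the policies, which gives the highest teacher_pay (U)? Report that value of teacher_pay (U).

Policy A (M + 56, J := 203):
  F = 116
  J = 203
  M = 100 + 56 = 156
  R = 58 + 3·116 − 2·156 = 94
  U = -17 − 4·203 − 5·156 + 6·94 = -1045
Policy B (R := 48, J + 17):
  F = 116
  J = 141 + 17 = 158
  M = 100
  R = 48
  U = -17 − 4·158 − 5·100 + 6·48 = -861
Policy C (R := 97):
  F = 116
  J = 141
  M = 100
  R = 97
  U = -17 − 4·141 − 5·100 + 6·97 = -499
Comparing — Policy A: U=-1045, Policy B: U=-861, Policy C: U=-499. Highest is -499 (Policy C).

-499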